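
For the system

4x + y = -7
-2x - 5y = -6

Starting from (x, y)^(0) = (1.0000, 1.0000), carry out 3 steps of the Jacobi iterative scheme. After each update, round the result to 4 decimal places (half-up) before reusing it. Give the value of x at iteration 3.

-2.2500

Iteration 1:
  x = (-7 - (1)·1.0000) / (4) = -2.0000
  y = (-6 - (-2)·1.0000) / (-5) = 0.8000
Iteration 2:
  x = (-7 - (1)·0.8000) / (4) = -1.9500
  y = (-6 - (-2)·-2.0000) / (-5) = 2.0000
Iteration 3:
  x = (-7 - (1)·2.0000) / (4) = -2.2500
  y = (-6 - (-2)·-1.9500) / (-5) = 1.9800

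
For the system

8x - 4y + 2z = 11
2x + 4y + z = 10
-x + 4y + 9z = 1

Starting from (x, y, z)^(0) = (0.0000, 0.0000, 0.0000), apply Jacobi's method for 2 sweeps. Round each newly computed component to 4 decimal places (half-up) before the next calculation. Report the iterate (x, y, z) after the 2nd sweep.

Iteration 1:
  x = (11 - (-4)·0.0000 - (2)·0.0000) / (8) = 1.3750
  y = (10 - (2)·0.0000 - (1)·0.0000) / (4) = 2.5000
  z = (1 - (-1)·0.0000 - (4)·0.0000) / (9) = 0.1111
Iteration 2:
  x = (11 - (-4)·2.5000 - (2)·0.1111) / (8) = 2.5972
  y = (10 - (2)·1.3750 - (1)·0.1111) / (4) = 1.7847
  z = (1 - (-1)·1.3750 - (4)·2.5000) / (9) = -0.8472

(2.5972, 1.7847, -0.8472)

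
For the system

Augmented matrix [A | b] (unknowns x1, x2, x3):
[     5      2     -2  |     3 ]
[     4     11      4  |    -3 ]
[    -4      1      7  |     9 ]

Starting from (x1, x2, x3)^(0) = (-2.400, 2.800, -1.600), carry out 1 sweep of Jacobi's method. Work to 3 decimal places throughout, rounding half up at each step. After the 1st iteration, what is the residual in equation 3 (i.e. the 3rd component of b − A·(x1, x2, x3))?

Iteration 1:
  x1 = (3 - (2)·2.800 - (-2)·-1.600) / (5) = -1.160
  x2 = (-3 - (4)·-2.400 - (4)·-1.600) / (11) = 1.182
  x3 = (9 - (-4)·-2.400 - (1)·2.800) / (7) = -0.486
Residual b − A·x = (5.464, -9.418, 6.580)

6.580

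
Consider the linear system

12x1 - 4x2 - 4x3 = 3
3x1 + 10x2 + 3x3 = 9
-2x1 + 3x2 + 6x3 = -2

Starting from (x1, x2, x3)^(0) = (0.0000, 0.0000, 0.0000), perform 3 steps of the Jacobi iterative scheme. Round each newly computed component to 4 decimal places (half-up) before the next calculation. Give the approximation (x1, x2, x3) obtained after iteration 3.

(0.3250, 0.9783, -0.6495)

Iteration 1:
  x1 = (3 - (-4)·0.0000 - (-4)·0.0000) / (12) = 0.2500
  x2 = (9 - (3)·0.0000 - (3)·0.0000) / (10) = 0.9000
  x3 = (-2 - (-2)·0.0000 - (3)·0.0000) / (6) = -0.3333
Iteration 2:
  x1 = (3 - (-4)·0.9000 - (-4)·-0.3333) / (12) = 0.4389
  x2 = (9 - (3)·0.2500 - (3)·-0.3333) / (10) = 0.9250
  x3 = (-2 - (-2)·0.2500 - (3)·0.9000) / (6) = -0.7000
Iteration 3:
  x1 = (3 - (-4)·0.9250 - (-4)·-0.7000) / (12) = 0.3250
  x2 = (9 - (3)·0.4389 - (3)·-0.7000) / (10) = 0.9783
  x3 = (-2 - (-2)·0.4389 - (3)·0.9250) / (6) = -0.6495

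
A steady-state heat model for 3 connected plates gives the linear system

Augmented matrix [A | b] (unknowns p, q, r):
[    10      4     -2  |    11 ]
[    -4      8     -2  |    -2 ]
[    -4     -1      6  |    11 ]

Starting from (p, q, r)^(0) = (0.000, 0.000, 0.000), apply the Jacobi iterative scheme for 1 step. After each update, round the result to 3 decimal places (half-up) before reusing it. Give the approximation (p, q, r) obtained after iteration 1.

Iteration 1:
  p = (11 - (4)·0.000 - (-2)·0.000) / (10) = 1.100
  q = (-2 - (-4)·0.000 - (-2)·0.000) / (8) = -0.250
  r = (11 - (-4)·0.000 - (-1)·0.000) / (6) = 1.833

(1.100, -0.250, 1.833)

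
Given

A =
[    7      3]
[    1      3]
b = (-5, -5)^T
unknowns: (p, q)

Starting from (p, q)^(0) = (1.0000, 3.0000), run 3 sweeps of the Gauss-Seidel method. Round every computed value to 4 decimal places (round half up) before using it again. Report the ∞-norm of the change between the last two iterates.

0.2449

Iteration 1:
  p = (-5 - (3)·3.0000) / (7) = -2.0000
  q = (-5 - (1)·-2.0000) / (3) = -1.0000
Iteration 2:
  p = (-5 - (3)·-1.0000) / (7) = -0.2857
  q = (-5 - (1)·-0.2857) / (3) = -1.5714
Iteration 3:
  p = (-5 - (3)·-1.5714) / (7) = -0.0408
  q = (-5 - (1)·-0.0408) / (3) = -1.6531
Change: (0.2449, -0.0817) → max |·| = 0.2449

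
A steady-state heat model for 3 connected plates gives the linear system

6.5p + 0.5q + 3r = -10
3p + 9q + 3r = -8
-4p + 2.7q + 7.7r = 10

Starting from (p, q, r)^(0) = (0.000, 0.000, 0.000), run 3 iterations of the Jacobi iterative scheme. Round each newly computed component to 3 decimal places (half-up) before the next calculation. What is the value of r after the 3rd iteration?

Iteration 1:
  p = (-10 - (0.5)·0.000 - (3)·0.000) / (6.5) = -1.538
  q = (-8 - (3)·0.000 - (3)·0.000) / (9) = -0.889
  r = (10 - (-4)·0.000 - (2.7)·0.000) / (7.7) = 1.299
Iteration 2:
  p = (-10 - (0.5)·-0.889 - (3)·1.299) / (6.5) = -2.070
  q = (-8 - (3)·-1.538 - (3)·1.299) / (9) = -0.809
  r = (10 - (-4)·-1.538 - (2.7)·-0.889) / (7.7) = 0.811
Iteration 3:
  p = (-10 - (0.5)·-0.809 - (3)·0.811) / (6.5) = -1.851
  q = (-8 - (3)·-2.070 - (3)·0.811) / (9) = -0.469
  r = (10 - (-4)·-2.070 - (2.7)·-0.809) / (7.7) = 0.507

0.507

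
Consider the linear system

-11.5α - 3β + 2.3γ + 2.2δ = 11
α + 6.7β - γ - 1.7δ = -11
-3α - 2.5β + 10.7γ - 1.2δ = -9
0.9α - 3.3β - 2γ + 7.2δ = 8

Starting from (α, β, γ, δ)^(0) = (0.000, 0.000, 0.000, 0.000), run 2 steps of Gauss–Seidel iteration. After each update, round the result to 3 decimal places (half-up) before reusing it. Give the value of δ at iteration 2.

Iteration 1:
  α = (11 - (-3)·0.000 - (2.3)·0.000 - (2.2)·0.000) / (-11.5) = -0.957
  β = (-11 - (1)·-0.957 - (-1)·0.000 - (-1.7)·0.000) / (6.7) = -1.499
  γ = (-9 - (-3)·-0.957 - (-2.5)·-1.499 - (-1.2)·0.000) / (10.7) = -1.460
  δ = (8 - (0.9)·-0.957 - (-3.3)·-1.499 - (-2)·-1.460) / (7.2) = 0.138
Iteration 2:
  α = (11 - (-3)·-1.499 - (2.3)·-1.460 - (2.2)·0.138) / (-11.5) = -0.831
  β = (-11 - (1)·-0.831 - (-1)·-1.460 - (-1.7)·0.138) / (6.7) = -1.701
  γ = (-9 - (-3)·-0.831 - (-2.5)·-1.701 - (-1.2)·0.138) / (10.7) = -1.456
  δ = (8 - (0.9)·-0.831 - (-3.3)·-1.701 - (-2)·-1.456) / (7.2) = 0.031

0.031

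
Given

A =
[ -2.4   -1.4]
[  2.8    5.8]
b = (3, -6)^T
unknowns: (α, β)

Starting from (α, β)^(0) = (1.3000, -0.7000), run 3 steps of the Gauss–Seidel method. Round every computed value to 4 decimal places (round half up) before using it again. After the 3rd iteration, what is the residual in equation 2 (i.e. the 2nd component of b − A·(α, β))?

-0.0001

Iteration 1:
  α = (3 - (-1.4)·-0.7000) / (-2.4) = -0.8417
  β = (-6 - (2.8)·-0.8417) / (5.8) = -0.6281
Iteration 2:
  α = (3 - (-1.4)·-0.6281) / (-2.4) = -0.8836
  β = (-6 - (2.8)·-0.8836) / (5.8) = -0.6079
Iteration 3:
  α = (3 - (-1.4)·-0.6079) / (-2.4) = -0.8954
  β = (-6 - (2.8)·-0.8954) / (5.8) = -0.6022
Residual b − A·x = (0.0080, -0.0001)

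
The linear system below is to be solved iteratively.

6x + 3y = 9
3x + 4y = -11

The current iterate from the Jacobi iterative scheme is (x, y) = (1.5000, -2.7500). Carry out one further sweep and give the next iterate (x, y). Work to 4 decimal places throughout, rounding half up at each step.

One sweep:
  x = (9 - (3)·-2.7500) / (6) = 2.8750
  y = (-11 - (3)·1.5000) / (4) = -3.8750

(2.8750, -3.8750)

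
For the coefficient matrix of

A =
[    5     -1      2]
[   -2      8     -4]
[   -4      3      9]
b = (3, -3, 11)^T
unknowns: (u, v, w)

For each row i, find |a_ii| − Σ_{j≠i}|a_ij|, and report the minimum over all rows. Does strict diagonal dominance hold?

2

row 1: |5| − (1+2) = 2
row 2: |8| − (2+4) = 2
row 3: |9| − (4+3) = 2
minimum over rows = 2 → strictly diagonally dominant (convergence guaranteed)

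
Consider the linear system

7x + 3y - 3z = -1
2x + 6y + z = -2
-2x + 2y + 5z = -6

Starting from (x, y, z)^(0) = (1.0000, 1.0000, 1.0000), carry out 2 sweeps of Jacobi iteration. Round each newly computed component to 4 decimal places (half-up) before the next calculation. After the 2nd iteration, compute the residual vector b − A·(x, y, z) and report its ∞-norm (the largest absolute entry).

Iteration 1:
  x = (-1 - (3)·1.0000 - (-3)·1.0000) / (7) = -0.1429
  y = (-2 - (2)·1.0000 - (1)·1.0000) / (6) = -0.8333
  z = (-6 - (-2)·1.0000 - (2)·1.0000) / (5) = -1.2000
Iteration 2:
  x = (-1 - (3)·-0.8333 - (-3)·-1.2000) / (7) = -0.3000
  y = (-2 - (2)·-0.1429 - (1)·-1.2000) / (6) = -0.0857
  z = (-6 - (-2)·-0.1429 - (2)·-0.8333) / (5) = -0.9238
Residual b − A·x = (-1.4143, 0.0380, -1.8096); ∞-norm = 1.8096

1.8096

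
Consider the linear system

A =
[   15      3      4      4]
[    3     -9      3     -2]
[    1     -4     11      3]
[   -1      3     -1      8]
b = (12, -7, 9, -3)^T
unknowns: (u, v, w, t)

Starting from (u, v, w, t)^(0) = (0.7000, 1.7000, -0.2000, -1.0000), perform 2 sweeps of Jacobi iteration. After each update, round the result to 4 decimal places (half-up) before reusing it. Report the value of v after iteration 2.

1.7974

Iteration 1:
  u = (12 - (3)·1.7000 - (4)·-0.2000 - (4)·-1.0000) / (15) = 0.7800
  v = (-7 - (3)·0.7000 - (3)·-0.2000 - (-2)·-1.0000) / (-9) = 1.1667
  w = (9 - (1)·0.7000 - (-4)·1.7000 - (3)·-1.0000) / (11) = 1.6455
  t = (-3 - (-1)·0.7000 - (3)·1.7000 - (-1)·-0.2000) / (8) = -0.9500
Iteration 2:
  u = (12 - (3)·1.1667 - (4)·1.6455 - (4)·-0.9500) / (15) = 0.3812
  v = (-7 - (3)·0.7800 - (3)·1.6455 - (-2)·-0.9500) / (-9) = 1.7974
  w = (9 - (1)·0.7800 - (-4)·1.1667 - (3)·-0.9500) / (11) = 1.4306
  t = (-3 - (-1)·0.7800 - (3)·1.1667 - (-1)·1.6455) / (8) = -0.5093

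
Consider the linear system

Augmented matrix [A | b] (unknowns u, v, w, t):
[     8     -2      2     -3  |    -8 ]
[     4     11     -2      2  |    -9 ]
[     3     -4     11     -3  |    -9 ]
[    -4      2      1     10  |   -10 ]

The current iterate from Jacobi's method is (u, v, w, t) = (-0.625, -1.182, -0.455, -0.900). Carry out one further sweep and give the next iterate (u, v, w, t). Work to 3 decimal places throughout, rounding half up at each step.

(-1.519, -0.510, -1.323, -0.968)

One sweep:
  u = (-8 - (-2)·-1.182 - (2)·-0.455 - (-3)·-0.900) / (8) = -1.519
  v = (-9 - (4)·-0.625 - (-2)·-0.455 - (2)·-0.900) / (11) = -0.510
  w = (-9 - (3)·-0.625 - (-4)·-1.182 - (-3)·-0.900) / (11) = -1.323
  t = (-10 - (-4)·-0.625 - (2)·-1.182 - (1)·-0.455) / (10) = -0.968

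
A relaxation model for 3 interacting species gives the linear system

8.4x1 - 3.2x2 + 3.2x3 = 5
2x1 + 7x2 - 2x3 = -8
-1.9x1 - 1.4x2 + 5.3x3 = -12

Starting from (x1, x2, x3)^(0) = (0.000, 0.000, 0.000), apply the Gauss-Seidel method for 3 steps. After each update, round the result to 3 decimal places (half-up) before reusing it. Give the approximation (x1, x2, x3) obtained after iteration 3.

(0.727, -2.054, -2.546)

Iteration 1:
  x1 = (5 - (-3.2)·0.000 - (3.2)·0.000) / (8.4) = 0.595
  x2 = (-8 - (2)·0.595 - (-2)·0.000) / (7) = -1.313
  x3 = (-12 - (-1.9)·0.595 - (-1.4)·-1.313) / (5.3) = -2.398
Iteration 2:
  x1 = (5 - (-3.2)·-1.313 - (3.2)·-2.398) / (8.4) = 1.009
  x2 = (-8 - (2)·1.009 - (-2)·-2.398) / (7) = -2.116
  x3 = (-12 - (-1.9)·1.009 - (-1.4)·-2.116) / (5.3) = -2.461
Iteration 3:
  x1 = (5 - (-3.2)·-2.116 - (3.2)·-2.461) / (8.4) = 0.727
  x2 = (-8 - (2)·0.727 - (-2)·-2.461) / (7) = -2.054
  x3 = (-12 - (-1.9)·0.727 - (-1.4)·-2.054) / (5.3) = -2.546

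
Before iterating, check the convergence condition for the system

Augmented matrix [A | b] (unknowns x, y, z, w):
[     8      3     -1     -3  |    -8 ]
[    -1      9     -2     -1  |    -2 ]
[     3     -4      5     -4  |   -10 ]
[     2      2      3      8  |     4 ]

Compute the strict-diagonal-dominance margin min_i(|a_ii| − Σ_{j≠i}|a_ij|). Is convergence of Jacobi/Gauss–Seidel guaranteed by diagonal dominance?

row 1: |8| − (3+1+3) = 1
row 2: |9| − (1+2+1) = 5
row 3: |5| − (3+4+4) = -6
row 4: |8| − (2+2+3) = 1
minimum over rows = -6 → not strictly diagonally dominant

-6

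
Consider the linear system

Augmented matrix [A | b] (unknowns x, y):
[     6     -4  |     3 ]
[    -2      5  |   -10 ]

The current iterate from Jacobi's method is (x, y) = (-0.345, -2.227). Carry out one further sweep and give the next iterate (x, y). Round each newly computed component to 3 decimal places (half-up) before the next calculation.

One sweep:
  x = (3 - (-4)·-2.227) / (6) = -0.985
  y = (-10 - (-2)·-0.345) / (5) = -2.138

(-0.985, -2.138)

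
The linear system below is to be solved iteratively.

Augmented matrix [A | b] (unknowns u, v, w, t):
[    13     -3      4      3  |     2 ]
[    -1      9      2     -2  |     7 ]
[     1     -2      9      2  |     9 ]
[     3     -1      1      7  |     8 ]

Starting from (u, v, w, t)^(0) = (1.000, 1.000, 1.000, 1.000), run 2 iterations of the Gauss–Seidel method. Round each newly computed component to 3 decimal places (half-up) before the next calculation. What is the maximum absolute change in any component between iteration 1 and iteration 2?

0.085

Iteration 1:
  u = (2 - (-3)·1.000 - (4)·1.000 - (3)·1.000) / (13) = -0.154
  v = (7 - (-1)·-0.154 - (2)·1.000 - (-2)·1.000) / (9) = 0.761
  w = (9 - (1)·-0.154 - (-2)·0.761 - (2)·1.000) / (9) = 0.964
  t = (8 - (3)·-0.154 - (-1)·0.761 - (1)·0.964) / (7) = 1.180
Iteration 2:
  u = (2 - (-3)·0.761 - (4)·0.964 - (3)·1.180) / (13) = -0.239
  v = (7 - (-1)·-0.239 - (2)·0.964 - (-2)·1.180) / (9) = 0.799
  w = (9 - (1)·-0.239 - (-2)·0.799 - (2)·1.180) / (9) = 0.942
  t = (8 - (3)·-0.239 - (-1)·0.799 - (1)·0.942) / (7) = 1.225
Change: (-0.085, 0.038, -0.022, 0.045) → max |·| = 0.085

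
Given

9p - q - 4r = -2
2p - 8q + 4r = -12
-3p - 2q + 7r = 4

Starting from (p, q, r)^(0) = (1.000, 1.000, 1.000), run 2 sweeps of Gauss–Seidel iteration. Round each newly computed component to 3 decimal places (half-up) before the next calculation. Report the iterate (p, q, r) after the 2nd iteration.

(0.591, 2.302, 1.482)

Iteration 1:
  p = (-2 - (-1)·1.000 - (-4)·1.000) / (9) = 0.333
  q = (-12 - (2)·0.333 - (4)·1.000) / (-8) = 2.083
  r = (4 - (-3)·0.333 - (-2)·2.083) / (7) = 1.309
Iteration 2:
  p = (-2 - (-1)·2.083 - (-4)·1.309) / (9) = 0.591
  q = (-12 - (2)·0.591 - (4)·1.309) / (-8) = 2.302
  r = (4 - (-3)·0.591 - (-2)·2.302) / (7) = 1.482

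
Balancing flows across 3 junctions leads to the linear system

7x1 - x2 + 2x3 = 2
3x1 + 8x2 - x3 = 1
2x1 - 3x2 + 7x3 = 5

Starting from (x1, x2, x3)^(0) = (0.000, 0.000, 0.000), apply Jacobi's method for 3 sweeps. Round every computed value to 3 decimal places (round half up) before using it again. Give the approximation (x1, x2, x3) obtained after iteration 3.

Iteration 1:
  x1 = (2 - (-1)·0.000 - (2)·0.000) / (7) = 0.286
  x2 = (1 - (3)·0.000 - (-1)·0.000) / (8) = 0.125
  x3 = (5 - (2)·0.000 - (-3)·0.000) / (7) = 0.714
Iteration 2:
  x1 = (2 - (-1)·0.125 - (2)·0.714) / (7) = 0.100
  x2 = (1 - (3)·0.286 - (-1)·0.714) / (8) = 0.107
  x3 = (5 - (2)·0.286 - (-3)·0.125) / (7) = 0.686
Iteration 3:
  x1 = (2 - (-1)·0.107 - (2)·0.686) / (7) = 0.105
  x2 = (1 - (3)·0.100 - (-1)·0.686) / (8) = 0.173
  x3 = (5 - (2)·0.100 - (-3)·0.107) / (7) = 0.732

(0.105, 0.173, 0.732)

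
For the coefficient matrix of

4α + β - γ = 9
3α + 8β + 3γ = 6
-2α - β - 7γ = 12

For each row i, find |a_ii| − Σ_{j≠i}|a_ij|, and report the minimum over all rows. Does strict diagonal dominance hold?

2

row 1: |4| − (1+1) = 2
row 2: |8| − (3+3) = 2
row 3: |-7| − (2+1) = 4
minimum over rows = 2 → strictly diagonally dominant (convergence guaranteed)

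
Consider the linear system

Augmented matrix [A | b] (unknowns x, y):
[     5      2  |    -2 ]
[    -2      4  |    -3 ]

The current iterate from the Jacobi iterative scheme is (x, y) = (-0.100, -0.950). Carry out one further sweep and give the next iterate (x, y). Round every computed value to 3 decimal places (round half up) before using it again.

(-0.020, -0.800)

One sweep:
  x = (-2 - (2)·-0.950) / (5) = -0.020
  y = (-3 - (-2)·-0.100) / (4) = -0.800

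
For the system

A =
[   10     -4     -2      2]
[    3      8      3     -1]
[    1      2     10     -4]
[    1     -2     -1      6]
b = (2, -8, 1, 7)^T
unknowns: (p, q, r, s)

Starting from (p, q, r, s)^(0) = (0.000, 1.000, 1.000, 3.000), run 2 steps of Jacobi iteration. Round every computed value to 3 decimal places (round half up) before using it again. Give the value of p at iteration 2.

-0.313

Iteration 1:
  p = (2 - (-4)·1.000 - (-2)·1.000 - (2)·3.000) / (10) = 0.200
  q = (-8 - (3)·0.000 - (3)·1.000 - (-1)·3.000) / (8) = -1.000
  r = (1 - (1)·0.000 - (2)·1.000 - (-4)·3.000) / (10) = 1.100
  s = (7 - (1)·0.000 - (-2)·1.000 - (-1)·1.000) / (6) = 1.667
Iteration 2:
  p = (2 - (-4)·-1.000 - (-2)·1.100 - (2)·1.667) / (10) = -0.313
  q = (-8 - (3)·0.200 - (3)·1.100 - (-1)·1.667) / (8) = -1.279
  r = (1 - (1)·0.200 - (2)·-1.000 - (-4)·1.667) / (10) = 0.947
  s = (7 - (1)·0.200 - (-2)·-1.000 - (-1)·1.100) / (6) = 0.983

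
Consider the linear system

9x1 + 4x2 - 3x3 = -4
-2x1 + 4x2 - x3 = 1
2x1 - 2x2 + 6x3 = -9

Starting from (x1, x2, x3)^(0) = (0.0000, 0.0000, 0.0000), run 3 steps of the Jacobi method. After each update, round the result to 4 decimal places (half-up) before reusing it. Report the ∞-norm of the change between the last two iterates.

0.3426

Iteration 1:
  x1 = (-4 - (4)·0.0000 - (-3)·0.0000) / (9) = -0.4444
  x2 = (1 - (-2)·0.0000 - (-1)·0.0000) / (4) = 0.2500
  x3 = (-9 - (2)·0.0000 - (-2)·0.0000) / (6) = -1.5000
Iteration 2:
  x1 = (-4 - (4)·0.2500 - (-3)·-1.5000) / (9) = -1.0556
  x2 = (1 - (-2)·-0.4444 - (-1)·-1.5000) / (4) = -0.3472
  x3 = (-9 - (2)·-0.4444 - (-2)·0.2500) / (6) = -1.2685
Iteration 3:
  x1 = (-4 - (4)·-0.3472 - (-3)·-1.2685) / (9) = -0.7130
  x2 = (1 - (-2)·-1.0556 - (-1)·-1.2685) / (4) = -0.5949
  x3 = (-9 - (2)·-1.0556 - (-2)·-0.3472) / (6) = -1.2639
Change: (0.3426, -0.2477, 0.0046) → max |·| = 0.3426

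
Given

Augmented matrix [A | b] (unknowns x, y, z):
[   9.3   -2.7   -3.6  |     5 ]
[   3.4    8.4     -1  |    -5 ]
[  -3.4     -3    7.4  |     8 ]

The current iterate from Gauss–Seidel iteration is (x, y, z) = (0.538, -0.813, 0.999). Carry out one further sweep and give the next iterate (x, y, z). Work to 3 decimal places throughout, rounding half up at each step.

One sweep:
  x = (5 - (-2.7)·-0.813 - (-3.6)·0.999) / (9.3) = 0.688
  y = (-5 - (3.4)·0.688 - (-1)·0.999) / (8.4) = -0.755
  z = (8 - (-3.4)·0.688 - (-3)·-0.755) / (7.4) = 1.091

(0.688, -0.755, 1.091)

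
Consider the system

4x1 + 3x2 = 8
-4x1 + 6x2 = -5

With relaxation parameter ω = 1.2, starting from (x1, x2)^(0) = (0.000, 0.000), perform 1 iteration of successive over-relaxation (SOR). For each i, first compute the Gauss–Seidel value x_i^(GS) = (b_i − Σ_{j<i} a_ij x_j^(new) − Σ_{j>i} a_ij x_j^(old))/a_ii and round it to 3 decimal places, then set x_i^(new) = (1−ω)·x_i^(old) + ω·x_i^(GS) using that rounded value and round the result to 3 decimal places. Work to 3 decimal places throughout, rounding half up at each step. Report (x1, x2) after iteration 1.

(2.400, 0.920)

Iteration 1:
  x1: GS value = (8 - (3)·0.000) / (4) = 2.000;  x1 ← (1−ω)·0.000 + ω·2.000 = 2.400
  x2: GS value = (-5 - (-4)·2.400) / (6) = 0.767;  x2 ← (1−ω)·0.000 + ω·0.767 = 0.920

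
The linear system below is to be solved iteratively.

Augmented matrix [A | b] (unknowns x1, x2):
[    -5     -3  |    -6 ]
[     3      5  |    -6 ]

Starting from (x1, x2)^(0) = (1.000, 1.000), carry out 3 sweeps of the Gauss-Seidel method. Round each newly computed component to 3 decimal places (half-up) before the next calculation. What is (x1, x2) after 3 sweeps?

Iteration 1:
  x1 = (-6 - (-3)·1.000) / (-5) = 0.600
  x2 = (-6 - (3)·0.600) / (5) = -1.560
Iteration 2:
  x1 = (-6 - (-3)·-1.560) / (-5) = 2.136
  x2 = (-6 - (3)·2.136) / (5) = -2.482
Iteration 3:
  x1 = (-6 - (-3)·-2.482) / (-5) = 2.689
  x2 = (-6 - (3)·2.689) / (5) = -2.813

(2.689, -2.813)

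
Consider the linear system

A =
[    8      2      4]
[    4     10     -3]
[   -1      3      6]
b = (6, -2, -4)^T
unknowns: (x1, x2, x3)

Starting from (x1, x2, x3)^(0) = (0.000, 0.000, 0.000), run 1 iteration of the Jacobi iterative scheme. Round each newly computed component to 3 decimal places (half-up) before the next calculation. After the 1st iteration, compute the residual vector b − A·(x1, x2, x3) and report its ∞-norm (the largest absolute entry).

5.001

Iteration 1:
  x1 = (6 - (2)·0.000 - (4)·0.000) / (8) = 0.750
  x2 = (-2 - (4)·0.000 - (-3)·0.000) / (10) = -0.200
  x3 = (-4 - (-1)·0.000 - (3)·0.000) / (6) = -0.667
Residual b − A·x = (3.068, -5.001, 1.352); ∞-norm = 5.001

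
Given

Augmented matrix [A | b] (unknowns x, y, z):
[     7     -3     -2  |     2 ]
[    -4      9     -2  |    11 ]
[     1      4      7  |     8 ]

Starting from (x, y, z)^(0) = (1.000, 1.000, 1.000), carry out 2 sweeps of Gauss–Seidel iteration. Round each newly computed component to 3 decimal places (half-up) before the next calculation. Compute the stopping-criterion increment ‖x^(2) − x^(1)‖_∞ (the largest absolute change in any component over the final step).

0.207

Iteration 1:
  x = (2 - (-3)·1.000 - (-2)·1.000) / (7) = 1.000
  y = (11 - (-4)·1.000 - (-2)·1.000) / (9) = 1.889
  z = (8 - (1)·1.000 - (4)·1.889) / (7) = -0.079
Iteration 2:
  x = (2 - (-3)·1.889 - (-2)·-0.079) / (7) = 1.073
  y = (11 - (-4)·1.073 - (-2)·-0.079) / (9) = 1.682
  z = (8 - (1)·1.073 - (4)·1.682) / (7) = 0.028
Change: (0.073, -0.207, 0.107) → max |·| = 0.207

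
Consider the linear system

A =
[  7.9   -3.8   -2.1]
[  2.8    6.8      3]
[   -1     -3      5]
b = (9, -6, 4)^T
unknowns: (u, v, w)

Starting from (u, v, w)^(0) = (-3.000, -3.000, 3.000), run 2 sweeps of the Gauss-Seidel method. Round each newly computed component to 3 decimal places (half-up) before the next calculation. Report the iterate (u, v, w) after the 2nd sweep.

Iteration 1:
  u = (9 - (-3.8)·-3.000 - (-2.1)·3.000) / (7.9) = 0.494
  v = (-6 - (2.8)·0.494 - (3)·3.000) / (6.8) = -2.409
  w = (4 - (-1)·0.494 - (-3)·-2.409) / (5) = -0.547
Iteration 2:
  u = (9 - (-3.8)·-2.409 - (-2.1)·-0.547) / (7.9) = -0.165
  v = (-6 - (2.8)·-0.165 - (3)·-0.547) / (6.8) = -0.573
  w = (4 - (-1)·-0.165 - (-3)·-0.573) / (5) = 0.423

(-0.165, -0.573, 0.423)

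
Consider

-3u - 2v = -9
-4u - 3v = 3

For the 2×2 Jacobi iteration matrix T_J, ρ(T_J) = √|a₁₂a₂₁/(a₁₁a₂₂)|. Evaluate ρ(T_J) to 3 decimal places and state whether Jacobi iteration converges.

a₁₂a₂₁/(a₁₁a₂₂) = (-2)·(-4) / ((-3)·(-3)) = 0.888889
ρ = √|0.888889| = √0.888889 = 0.943
ρ < 1, so Jacobi converges

0.943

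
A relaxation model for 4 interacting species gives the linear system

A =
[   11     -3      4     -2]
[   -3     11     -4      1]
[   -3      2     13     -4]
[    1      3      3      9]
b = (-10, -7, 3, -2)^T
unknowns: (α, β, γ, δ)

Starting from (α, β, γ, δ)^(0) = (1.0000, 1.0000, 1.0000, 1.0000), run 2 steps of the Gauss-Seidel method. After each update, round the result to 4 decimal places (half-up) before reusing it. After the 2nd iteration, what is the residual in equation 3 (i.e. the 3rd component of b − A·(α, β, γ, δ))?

1.0138

Iteration 1:
  α = (-10 - (-3)·1.0000 - (4)·1.0000 - (-2)·1.0000) / (11) = -0.8182
  β = (-7 - (-3)·-0.8182 - (-4)·1.0000 - (1)·1.0000) / (11) = -0.5868
  γ = (3 - (-3)·-0.8182 - (2)·-0.5868 - (-4)·1.0000) / (13) = 0.4399
  δ = (-2 - (1)·-0.8182 - (3)·-0.5868 - (3)·0.4399) / (9) = -0.0823
Iteration 2:
  α = (-10 - (-3)·-0.5868 - (4)·0.4399 - (-2)·-0.0823) / (11) = -1.2441
  β = (-7 - (-3)·-1.2441 - (-4)·0.4399 - (1)·-0.0823) / (11) = -0.8082
  γ = (3 - (-3)·-1.2441 - (2)·-0.8082 - (-4)·-0.0823) / (13) = 0.0427
  δ = (-2 - (1)·-1.2441 - (3)·-0.8082 - (3)·0.0427) / (9) = 0.1712
Residual b − A·x = (1.4321, -1.8425, 1.0138, -0.0002)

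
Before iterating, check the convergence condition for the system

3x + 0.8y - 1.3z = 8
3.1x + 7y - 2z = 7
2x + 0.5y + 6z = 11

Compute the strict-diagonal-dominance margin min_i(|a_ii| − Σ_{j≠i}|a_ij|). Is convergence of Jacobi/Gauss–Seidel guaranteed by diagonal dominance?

0.9

row 1: |3| − (0.8+1.3) = 0.9
row 2: |7| − (3.1+2) = 1.9
row 3: |6| − (2+0.5) = 3.5
minimum over rows = 0.9 → strictly diagonally dominant (convergence guaranteed)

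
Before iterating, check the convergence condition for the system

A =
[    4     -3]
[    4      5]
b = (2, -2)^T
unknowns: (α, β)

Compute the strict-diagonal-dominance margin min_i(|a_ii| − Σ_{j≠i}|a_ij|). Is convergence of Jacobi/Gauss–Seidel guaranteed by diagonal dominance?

1

row 1: |4| − (3) = 1
row 2: |5| − (4) = 1
minimum over rows = 1 → strictly diagonally dominant (convergence guaranteed)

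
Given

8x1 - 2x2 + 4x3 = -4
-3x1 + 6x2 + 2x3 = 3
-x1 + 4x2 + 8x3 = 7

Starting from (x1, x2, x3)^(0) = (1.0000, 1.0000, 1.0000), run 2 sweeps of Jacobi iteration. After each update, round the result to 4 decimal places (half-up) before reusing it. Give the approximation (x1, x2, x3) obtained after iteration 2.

Iteration 1:
  x1 = (-4 - (-2)·1.0000 - (4)·1.0000) / (8) = -0.7500
  x2 = (3 - (-3)·1.0000 - (2)·1.0000) / (6) = 0.6667
  x3 = (7 - (-1)·1.0000 - (4)·1.0000) / (8) = 0.5000
Iteration 2:
  x1 = (-4 - (-2)·0.6667 - (4)·0.5000) / (8) = -0.5833
  x2 = (3 - (-3)·-0.7500 - (2)·0.5000) / (6) = -0.0417
  x3 = (7 - (-1)·-0.7500 - (4)·0.6667) / (8) = 0.4479

(-0.5833, -0.0417, 0.4479)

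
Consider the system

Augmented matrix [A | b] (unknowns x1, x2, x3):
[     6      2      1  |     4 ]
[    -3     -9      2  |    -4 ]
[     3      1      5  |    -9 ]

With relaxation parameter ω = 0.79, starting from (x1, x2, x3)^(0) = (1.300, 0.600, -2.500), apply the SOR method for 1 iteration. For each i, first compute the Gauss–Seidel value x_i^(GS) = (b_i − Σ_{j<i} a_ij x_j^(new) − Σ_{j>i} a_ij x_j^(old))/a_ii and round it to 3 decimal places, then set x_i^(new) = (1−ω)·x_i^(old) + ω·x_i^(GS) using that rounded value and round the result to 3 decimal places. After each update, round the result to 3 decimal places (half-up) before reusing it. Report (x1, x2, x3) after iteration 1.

(0.971, -0.218, -2.373)

Iteration 1:
  x1: GS value = (4 - (2)·0.600 - (1)·-2.500) / (6) = 0.883;  x1 ← (1−ω)·1.300 + ω·0.883 = 0.971
  x2: GS value = (-4 - (-3)·0.971 - (2)·-2.500) / (-9) = -0.435;  x2 ← (1−ω)·0.600 + ω·-0.435 = -0.218
  x3: GS value = (-9 - (3)·0.971 - (1)·-0.218) / (5) = -2.339;  x3 ← (1−ω)·-2.500 + ω·-2.339 = -2.373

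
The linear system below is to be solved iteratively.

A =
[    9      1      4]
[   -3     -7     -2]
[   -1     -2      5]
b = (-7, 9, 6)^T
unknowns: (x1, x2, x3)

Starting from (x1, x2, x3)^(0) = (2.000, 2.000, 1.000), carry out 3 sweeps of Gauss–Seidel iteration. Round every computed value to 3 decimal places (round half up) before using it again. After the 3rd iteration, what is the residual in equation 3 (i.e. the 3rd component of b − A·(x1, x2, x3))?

-0.001

Iteration 1:
  x1 = (-7 - (1)·2.000 - (4)·1.000) / (9) = -1.444
  x2 = (9 - (-3)·-1.444 - (-2)·1.000) / (-7) = -0.953
  x3 = (6 - (-1)·-1.444 - (-2)·-0.953) / (5) = 0.530
Iteration 2:
  x1 = (-7 - (1)·-0.953 - (4)·0.530) / (9) = -0.907
  x2 = (9 - (-3)·-0.907 - (-2)·0.530) / (-7) = -1.048
  x3 = (6 - (-1)·-0.907 - (-2)·-1.048) / (5) = 0.599
Iteration 3:
  x1 = (-7 - (1)·-1.048 - (4)·0.599) / (9) = -0.928
  x2 = (9 - (-3)·-0.928 - (-2)·0.599) / (-7) = -1.059
  x3 = (6 - (-1)·-0.928 - (-2)·-1.059) / (5) = 0.591
Residual b − A·x = (0.047, -0.015, -0.001)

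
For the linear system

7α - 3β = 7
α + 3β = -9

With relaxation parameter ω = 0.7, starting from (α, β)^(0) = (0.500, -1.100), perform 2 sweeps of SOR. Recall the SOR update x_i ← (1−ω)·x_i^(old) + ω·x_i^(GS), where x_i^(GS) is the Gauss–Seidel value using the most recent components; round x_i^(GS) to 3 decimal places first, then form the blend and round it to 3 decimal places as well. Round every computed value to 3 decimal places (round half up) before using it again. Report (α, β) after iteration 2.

(0.091, -2.886)

Iteration 1:
  α: GS value = (7 - (-3)·-1.100) / (7) = 0.529;  α ← (1−ω)·0.500 + ω·0.529 = 0.520
  β: GS value = (-9 - (1)·0.520) / (3) = -3.173;  β ← (1−ω)·-1.100 + ω·-3.173 = -2.551
Iteration 2:
  α: GS value = (7 - (-3)·-2.551) / (7) = -0.093;  α ← (1−ω)·0.520 + ω·-0.093 = 0.091
  β: GS value = (-9 - (1)·0.091) / (3) = -3.030;  β ← (1−ω)·-2.551 + ω·-3.030 = -2.886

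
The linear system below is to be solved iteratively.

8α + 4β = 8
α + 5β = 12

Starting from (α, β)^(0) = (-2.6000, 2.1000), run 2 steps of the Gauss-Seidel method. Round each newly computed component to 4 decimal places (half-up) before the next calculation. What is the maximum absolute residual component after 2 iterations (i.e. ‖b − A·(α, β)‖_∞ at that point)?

Iteration 1:
  α = (8 - (4)·2.1000) / (8) = -0.0500
  β = (12 - (1)·-0.0500) / (5) = 2.4100
Iteration 2:
  α = (8 - (4)·2.4100) / (8) = -0.2050
  β = (12 - (1)·-0.2050) / (5) = 2.4410
Residual b − A·x = (-0.1240, 0.0000); ∞-norm = 0.1240

0.1240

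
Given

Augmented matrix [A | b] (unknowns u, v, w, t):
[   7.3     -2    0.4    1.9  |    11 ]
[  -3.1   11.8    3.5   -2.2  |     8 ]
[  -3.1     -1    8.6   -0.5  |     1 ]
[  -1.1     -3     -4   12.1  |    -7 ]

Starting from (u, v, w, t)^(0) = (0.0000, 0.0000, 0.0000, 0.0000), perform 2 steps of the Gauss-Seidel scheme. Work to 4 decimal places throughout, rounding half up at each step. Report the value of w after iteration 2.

Iteration 1:
  u = (11 - (-2)·0.0000 - (0.4)·0.0000 - (1.9)·0.0000) / (7.3) = 1.5068
  v = (8 - (-3.1)·1.5068 - (3.5)·0.0000 - (-2.2)·0.0000) / (11.8) = 1.0738
  w = (1 - (-3.1)·1.5068 - (-1)·1.0738 - (-0.5)·0.0000) / (8.6) = 0.7843
  t = (-7 - (-1.1)·1.5068 - (-3)·1.0738 - (-4)·0.7843) / (12.1) = 0.0840
Iteration 2:
  u = (11 - (-2)·1.0738 - (0.4)·0.7843 - (1.9)·0.0840) / (7.3) = 1.7362
  v = (8 - (-3.1)·1.7362 - (3.5)·0.7843 - (-2.2)·0.0840) / (11.8) = 0.9171
  w = (1 - (-3.1)·1.7362 - (-1)·0.9171 - (-0.5)·0.0840) / (8.6) = 0.8536
  t = (-7 - (-1.1)·1.7362 - (-3)·0.9171 - (-4)·0.8536) / (12.1) = 0.0889

0.8536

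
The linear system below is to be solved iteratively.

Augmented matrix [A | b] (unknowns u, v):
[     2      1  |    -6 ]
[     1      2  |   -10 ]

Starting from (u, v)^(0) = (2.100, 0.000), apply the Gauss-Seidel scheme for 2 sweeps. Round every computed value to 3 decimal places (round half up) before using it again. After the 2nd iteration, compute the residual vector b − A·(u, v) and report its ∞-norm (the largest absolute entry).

0.875

Iteration 1:
  u = (-6 - (1)·0.000) / (2) = -3.000
  v = (-10 - (1)·-3.000) / (2) = -3.500
Iteration 2:
  u = (-6 - (1)·-3.500) / (2) = -1.250
  v = (-10 - (1)·-1.250) / (2) = -4.375
Residual b − A·x = (0.875, 0.000); ∞-norm = 0.875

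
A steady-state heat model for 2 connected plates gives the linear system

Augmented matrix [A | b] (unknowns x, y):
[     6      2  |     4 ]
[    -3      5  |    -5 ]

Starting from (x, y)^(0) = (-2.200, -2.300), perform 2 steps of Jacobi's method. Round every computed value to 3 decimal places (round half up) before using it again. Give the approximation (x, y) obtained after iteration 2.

(1.440, -0.140)

Iteration 1:
  x = (4 - (2)·-2.300) / (6) = 1.433
  y = (-5 - (-3)·-2.200) / (5) = -2.320
Iteration 2:
  x = (4 - (2)·-2.320) / (6) = 1.440
  y = (-5 - (-3)·1.433) / (5) = -0.140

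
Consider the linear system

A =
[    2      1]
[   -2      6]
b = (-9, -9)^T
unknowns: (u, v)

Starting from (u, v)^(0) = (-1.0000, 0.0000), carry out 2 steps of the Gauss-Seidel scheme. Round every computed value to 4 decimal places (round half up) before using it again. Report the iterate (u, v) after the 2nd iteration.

Iteration 1:
  u = (-9 - (1)·0.0000) / (2) = -4.5000
  v = (-9 - (-2)·-4.5000) / (6) = -3.0000
Iteration 2:
  u = (-9 - (1)·-3.0000) / (2) = -3.0000
  v = (-9 - (-2)·-3.0000) / (6) = -2.5000

(-3.0000, -2.5000)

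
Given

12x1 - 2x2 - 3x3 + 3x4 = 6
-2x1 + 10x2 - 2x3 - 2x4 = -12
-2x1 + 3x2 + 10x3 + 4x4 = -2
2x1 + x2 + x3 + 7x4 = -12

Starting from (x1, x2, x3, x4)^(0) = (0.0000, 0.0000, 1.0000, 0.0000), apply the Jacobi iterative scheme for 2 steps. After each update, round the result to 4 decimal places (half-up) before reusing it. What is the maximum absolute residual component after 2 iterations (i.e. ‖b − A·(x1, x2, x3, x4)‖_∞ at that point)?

Iteration 1:
  x1 = (6 - (-2)·0.0000 - (-3)·1.0000 - (3)·0.0000) / (12) = 0.7500
  x2 = (-12 - (-2)·0.0000 - (-2)·1.0000 - (-2)·0.0000) / (10) = -1.0000
  x3 = (-2 - (-2)·0.0000 - (3)·0.0000 - (4)·0.0000) / (10) = -0.2000
  x4 = (-12 - (2)·0.0000 - (1)·0.0000 - (1)·1.0000) / (7) = -1.8571
Iteration 2:
  x1 = (6 - (-2)·-1.0000 - (-3)·-0.2000 - (3)·-1.8571) / (12) = 0.7476
  x2 = (-12 - (-2)·0.7500 - (-2)·-0.2000 - (-2)·-1.8571) / (10) = -1.4614
  x3 = (-2 - (-2)·0.7500 - (3)·-1.0000 - (4)·-1.8571) / (10) = 0.9928
  x4 = (-12 - (2)·0.7500 - (1)·-1.0000 - (1)·-0.2000) / (7) = -1.7571
Residual b − A·x = (2.3557, 2.5806, 0.9798, -0.7269); ∞-norm = 2.5806

2.5806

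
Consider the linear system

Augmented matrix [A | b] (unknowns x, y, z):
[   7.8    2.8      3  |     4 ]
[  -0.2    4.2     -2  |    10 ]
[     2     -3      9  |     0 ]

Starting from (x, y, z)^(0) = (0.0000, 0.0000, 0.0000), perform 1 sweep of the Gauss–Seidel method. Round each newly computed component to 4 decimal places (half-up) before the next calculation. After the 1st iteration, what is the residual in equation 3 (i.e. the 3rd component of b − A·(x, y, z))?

Iteration 1:
  x = (4 - (2.8)·0.0000 - (3)·0.0000) / (7.8) = 0.5128
  y = (10 - (-0.2)·0.5128 - (-2)·0.0000) / (4.2) = 2.4054
  z = (0 - (2)·0.5128 - (-3)·2.4054) / (9) = 0.6878
Residual b − A·x = (-8.7984, 1.3755, 0.0004)

0.0004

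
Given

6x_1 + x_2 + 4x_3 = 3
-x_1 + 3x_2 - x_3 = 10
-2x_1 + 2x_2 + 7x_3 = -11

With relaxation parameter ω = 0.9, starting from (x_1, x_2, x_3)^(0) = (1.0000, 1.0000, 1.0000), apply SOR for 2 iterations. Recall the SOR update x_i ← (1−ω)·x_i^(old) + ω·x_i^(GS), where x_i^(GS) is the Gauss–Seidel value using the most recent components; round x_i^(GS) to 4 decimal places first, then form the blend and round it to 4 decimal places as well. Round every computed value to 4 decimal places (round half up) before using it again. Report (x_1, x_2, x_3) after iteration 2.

Iteration 1:
  x_1: GS value = (3 - (1)·1.0000 - (4)·1.0000) / (6) = -0.3333;  x_1 ← (1−ω)·1.0000 + ω·-0.3333 = -0.2000
  x_2: GS value = (10 - (-1)·-0.2000 - (-1)·1.0000) / (3) = 3.6000;  x_2 ← (1−ω)·1.0000 + ω·3.6000 = 3.3400
  x_3: GS value = (-11 - (-2)·-0.2000 - (2)·3.3400) / (7) = -2.5829;  x_3 ← (1−ω)·1.0000 + ω·-2.5829 = -2.2246
Iteration 2:
  x_1: GS value = (3 - (1)·3.3400 - (4)·-2.2246) / (6) = 1.4264;  x_1 ← (1−ω)·-0.2000 + ω·1.4264 = 1.2638
  x_2: GS value = (10 - (-1)·1.2638 - (-1)·-2.2246) / (3) = 3.0131;  x_2 ← (1−ω)·3.3400 + ω·3.0131 = 3.0458
  x_3: GS value = (-11 - (-2)·1.2638 - (2)·3.0458) / (7) = -2.0806;  x_3 ← (1−ω)·-2.2246 + ω·-2.0806 = -2.0950

(1.2638, 3.0458, -2.0950)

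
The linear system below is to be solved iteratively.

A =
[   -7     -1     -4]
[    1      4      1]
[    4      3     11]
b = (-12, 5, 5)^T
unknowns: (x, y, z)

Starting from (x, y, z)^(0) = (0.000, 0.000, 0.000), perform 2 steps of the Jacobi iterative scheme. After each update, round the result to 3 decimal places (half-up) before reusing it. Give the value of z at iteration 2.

-0.510

Iteration 1:
  x = (-12 - (-1)·0.000 - (-4)·0.000) / (-7) = 1.714
  y = (5 - (1)·0.000 - (1)·0.000) / (4) = 1.250
  z = (5 - (4)·0.000 - (3)·0.000) / (11) = 0.455
Iteration 2:
  x = (-12 - (-1)·1.250 - (-4)·0.455) / (-7) = 1.276
  y = (5 - (1)·1.714 - (1)·0.455) / (4) = 0.708
  z = (5 - (4)·1.714 - (3)·1.250) / (11) = -0.510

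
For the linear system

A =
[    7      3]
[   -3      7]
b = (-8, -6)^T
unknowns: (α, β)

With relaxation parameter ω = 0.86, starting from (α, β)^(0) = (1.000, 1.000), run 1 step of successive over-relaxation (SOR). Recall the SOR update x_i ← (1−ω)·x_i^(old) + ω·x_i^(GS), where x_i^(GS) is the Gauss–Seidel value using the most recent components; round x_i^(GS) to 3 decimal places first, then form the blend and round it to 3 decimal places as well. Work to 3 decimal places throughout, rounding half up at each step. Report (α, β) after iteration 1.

(-1.211, -1.043)

Iteration 1:
  α: GS value = (-8 - (3)·1.000) / (7) = -1.571;  α ← (1−ω)·1.000 + ω·-1.571 = -1.211
  β: GS value = (-6 - (-3)·-1.211) / (7) = -1.376;  β ← (1−ω)·1.000 + ω·-1.376 = -1.043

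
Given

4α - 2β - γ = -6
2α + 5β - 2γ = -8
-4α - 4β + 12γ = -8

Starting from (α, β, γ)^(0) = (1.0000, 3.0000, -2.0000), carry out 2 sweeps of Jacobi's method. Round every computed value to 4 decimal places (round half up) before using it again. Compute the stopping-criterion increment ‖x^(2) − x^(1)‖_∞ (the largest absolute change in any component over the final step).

2.4334

Iteration 1:
  α = (-6 - (-2)·3.0000 - (-1)·-2.0000) / (4) = -0.5000
  β = (-8 - (2)·1.0000 - (-2)·-2.0000) / (5) = -2.8000
  γ = (-8 - (-4)·1.0000 - (-4)·3.0000) / (12) = 0.6667
Iteration 2:
  α = (-6 - (-2)·-2.8000 - (-1)·0.6667) / (4) = -2.7333
  β = (-8 - (2)·-0.5000 - (-2)·0.6667) / (5) = -1.1333
  γ = (-8 - (-4)·-0.5000 - (-4)·-2.8000) / (12) = -1.7667
Change: (-2.2333, 1.6667, -2.4334) → max |·| = 2.4334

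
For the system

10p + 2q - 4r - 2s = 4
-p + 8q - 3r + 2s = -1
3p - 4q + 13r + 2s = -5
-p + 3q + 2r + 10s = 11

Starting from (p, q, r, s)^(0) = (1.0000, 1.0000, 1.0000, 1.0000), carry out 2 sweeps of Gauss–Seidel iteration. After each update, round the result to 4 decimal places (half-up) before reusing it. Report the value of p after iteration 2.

0.3608

Iteration 1:
  p = (4 - (2)·1.0000 - (-4)·1.0000 - (-2)·1.0000) / (10) = 0.8000
  q = (-1 - (-1)·0.8000 - (-3)·1.0000 - (2)·1.0000) / (8) = 0.1000
  r = (-5 - (3)·0.8000 - (-4)·0.1000 - (2)·1.0000) / (13) = -0.6923
  s = (11 - (-1)·0.8000 - (3)·0.1000 - (2)·-0.6923) / (10) = 1.2885
Iteration 2:
  p = (4 - (2)·0.1000 - (-4)·-0.6923 - (-2)·1.2885) / (10) = 0.3608
  q = (-1 - (-1)·0.3608 - (-3)·-0.6923 - (2)·1.2885) / (8) = -0.6616
  r = (-5 - (3)·0.3608 - (-4)·-0.6616 - (2)·1.2885) / (13) = -0.8697
  s = (11 - (-1)·0.3608 - (3)·-0.6616 - (2)·-0.8697) / (10) = 1.5085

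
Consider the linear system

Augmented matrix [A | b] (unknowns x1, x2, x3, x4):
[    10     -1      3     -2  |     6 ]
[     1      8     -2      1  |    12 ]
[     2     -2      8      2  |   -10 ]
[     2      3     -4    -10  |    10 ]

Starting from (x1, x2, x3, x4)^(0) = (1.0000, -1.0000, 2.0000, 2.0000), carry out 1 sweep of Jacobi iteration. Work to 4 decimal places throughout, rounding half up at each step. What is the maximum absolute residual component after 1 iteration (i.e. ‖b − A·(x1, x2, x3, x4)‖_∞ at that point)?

Iteration 1:
  x1 = (6 - (-1)·-1.0000 - (3)·2.0000 - (-2)·2.0000) / (10) = 0.3000
  x2 = (12 - (1)·1.0000 - (-2)·2.0000 - (1)·2.0000) / (8) = 1.6250
  x3 = (-10 - (2)·1.0000 - (-2)·-1.0000 - (2)·2.0000) / (8) = -2.2500
  x4 = (10 - (2)·1.0000 - (3)·-1.0000 - (-4)·2.0000) / (-10) = -1.9000
Residual b − A·x = (7.5750, -3.9000, 14.4500, -23.4750); ∞-norm = 23.4750

23.4750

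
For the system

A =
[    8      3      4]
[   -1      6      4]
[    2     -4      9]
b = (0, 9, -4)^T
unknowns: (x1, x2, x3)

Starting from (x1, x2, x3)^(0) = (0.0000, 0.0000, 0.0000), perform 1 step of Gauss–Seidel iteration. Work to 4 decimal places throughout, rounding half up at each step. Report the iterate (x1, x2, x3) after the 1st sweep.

(0.0000, 1.5000, 0.2222)

Iteration 1:
  x1 = (0 - (3)·0.0000 - (4)·0.0000) / (8) = 0.0000
  x2 = (9 - (-1)·0.0000 - (4)·0.0000) / (6) = 1.5000
  x3 = (-4 - (2)·0.0000 - (-4)·1.5000) / (9) = 0.2222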